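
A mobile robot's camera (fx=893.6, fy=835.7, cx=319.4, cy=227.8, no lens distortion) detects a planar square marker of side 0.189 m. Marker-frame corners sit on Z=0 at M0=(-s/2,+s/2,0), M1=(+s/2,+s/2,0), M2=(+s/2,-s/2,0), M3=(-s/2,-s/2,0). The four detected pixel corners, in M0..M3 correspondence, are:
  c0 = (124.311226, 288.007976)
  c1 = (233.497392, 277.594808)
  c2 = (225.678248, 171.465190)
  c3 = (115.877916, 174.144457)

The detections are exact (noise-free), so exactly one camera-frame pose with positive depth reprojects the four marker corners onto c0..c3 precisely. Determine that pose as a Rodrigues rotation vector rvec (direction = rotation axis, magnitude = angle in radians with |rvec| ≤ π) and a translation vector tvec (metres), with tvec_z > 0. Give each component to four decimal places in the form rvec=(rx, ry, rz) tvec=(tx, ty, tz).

rvec=(-0.0164, -0.5629, -0.0675) tvec=(-0.2289, -0.0002, 1.4343)

Intrinsics K: fx=893.6, fy=835.7, cx=319.4, cy=227.8
Marker side s = 0.189 m; corners in marker frame (Z=0):
  M0 = (-0.0945, +0.0945, 0)
  M1 = (+0.0945, +0.0945, 0)
  M2 = (+0.0945, -0.0945, 0)
  M3 = (-0.0945, -0.0945, 0)
Detected image corners:
  c0 = (124.311226, 288.007976) px
  c1 = (233.497392, 277.594808) px
  c2 = (225.678248, 171.465190) px
  c3 = (115.877916, 174.144457) px
Planar DLT: solve 8×8 A·h = b for H (H[2,2]=1):
  H  [+644.39360 +43.29886 +176.76725]
  H  [+50.13350 +581.74207 +227.69871]
  H  [+0.37214 +0.00206 +1.00000]
B = K⁻¹H; ‖b₁‖=0.697190, ‖b₂‖=0.697190; λ = 2/(‖b₁‖+‖b₂‖) = 1.434329, sign → tz>0 ⇒ λ=+1.434329
r₁ = λ·B[:,0] = (+0.84354,-0.05945,+0.53376); r₂ = λ·B[:,1] = (+0.06844,+0.99765,+0.00295)
r₃ = r₁×r₂ = (-0.53269,+0.03404,+0.84563); SVD([r₁ r₂ r₃]) → R = UVᵀ:
  R  [+0.84354 +0.06844 -0.53269]
  R  [-0.05945 +0.99765 +0.03404]
  R  [+0.53376 +0.00295 +0.84563]
t = (-0.22894, -0.00017, +1.43433) m
tr R = 2.686820; θ = arccos((tr R − 1)/2) = 0.567198 rad = 32.498°
axis k = ((R−Rᵀ)₃₂, (R−Rᵀ)₁₃, (R−Rᵀ)₂₁) / (2 sinθ) = (-0.028930, -0.992470, -0.119023)
rvec = θ·k = (-0.016409, -0.562927, -0.067510)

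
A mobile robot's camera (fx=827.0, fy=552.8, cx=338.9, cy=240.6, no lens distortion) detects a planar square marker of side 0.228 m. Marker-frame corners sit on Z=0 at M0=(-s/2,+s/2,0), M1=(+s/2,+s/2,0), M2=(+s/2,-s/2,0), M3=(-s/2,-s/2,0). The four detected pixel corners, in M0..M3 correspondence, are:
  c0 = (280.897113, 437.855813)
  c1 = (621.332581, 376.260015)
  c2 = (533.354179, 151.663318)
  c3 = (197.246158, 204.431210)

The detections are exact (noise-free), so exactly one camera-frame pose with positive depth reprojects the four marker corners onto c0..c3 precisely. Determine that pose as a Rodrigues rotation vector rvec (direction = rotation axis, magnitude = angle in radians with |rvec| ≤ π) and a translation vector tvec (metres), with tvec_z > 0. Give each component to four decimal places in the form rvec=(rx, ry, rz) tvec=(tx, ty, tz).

rvec=(-0.0592, -0.0719, -0.2405) tvec=(0.0465, 0.0488, 0.5363)

Intrinsics K: fx=827.0, fy=552.8, cx=338.9, cy=240.6
Marker side s = 0.228 m; corners in marker frame (Z=0):
  M0 = (-0.1140, +0.1140, 0)
  M1 = (+0.1140, +0.1140, 0)
  M2 = (+0.1140, -0.1140, 0)
  M3 = (-0.1140, -0.1140, 0)
Detected image corners:
  c0 = (280.897113, 437.855813) px
  c1 = (621.332581, 376.260015) px
  c2 = (533.354179, 151.663318) px
  c3 = (197.246158, 204.431210) px
Planar DLT: solve 8×8 A·h = b for H (H[2,2]=1):
  H  [+1543.07352 +338.53293 +410.56380]
  H  [-207.93105 +976.87357 +290.86198]
  H  [+0.14582 -0.09310 +1.00000]
B = K⁻¹H; ‖b₁‖=1.864553, ‖b₂‖=1.864553; λ = 2/(‖b₁‖+‖b₂‖) = 0.536322, sign → tz>0 ⇒ λ=+0.536322
r₁ = λ·B[:,0] = (+0.96866,-0.23577,+0.07821); r₂ = λ·B[:,1] = (+0.24001,+0.96949,-0.04993)
r₃ = r₁×r₂ = (-0.06405,+0.06714,+0.99569); SVD([r₁ r₂ r₃]) → R = UVᵀ:
  R  [+0.96866 +0.24001 -0.06405]
  R  [-0.23577 +0.96949 +0.06714]
  R  [+0.07821 -0.04993 +0.99569]
t = (+0.04648, +0.04876, +0.53632) m
tr R = 2.933829; θ = arccos((tr R − 1)/2) = 0.257953 rad = 14.780°
axis k = ((R−Rᵀ)₃₂, (R−Rᵀ)₁₃, (R−Rᵀ)₂₁) / (2 sinθ) = (-0.229459, -0.278825, -0.932526)
rvec = θ·k = (-0.059190, -0.071924, -0.240548)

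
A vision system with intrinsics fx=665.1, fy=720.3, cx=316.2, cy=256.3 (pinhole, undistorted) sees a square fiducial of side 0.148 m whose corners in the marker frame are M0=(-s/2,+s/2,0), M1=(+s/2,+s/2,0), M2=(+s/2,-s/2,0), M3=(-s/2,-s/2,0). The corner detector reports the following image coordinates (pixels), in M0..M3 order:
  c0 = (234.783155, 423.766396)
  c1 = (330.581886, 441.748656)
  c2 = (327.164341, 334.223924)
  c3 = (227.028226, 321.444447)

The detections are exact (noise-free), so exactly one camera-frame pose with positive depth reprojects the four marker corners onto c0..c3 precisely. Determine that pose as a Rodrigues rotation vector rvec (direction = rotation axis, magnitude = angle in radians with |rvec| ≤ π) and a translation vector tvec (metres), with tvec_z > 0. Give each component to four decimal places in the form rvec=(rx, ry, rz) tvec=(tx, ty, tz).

Intrinsics K: fx=665.1, fy=720.3, cx=316.2, cy=256.3
Marker side s = 0.148 m; corners in marker frame (Z=0):
  M0 = (-0.0740, +0.0740, 0)
  M1 = (+0.0740, +0.0740, 0)
  M2 = (+0.0740, -0.0740, 0)
  M3 = (-0.0740, -0.0740, 0)
Detected image corners:
  c0 = (234.783155, 423.766396) px
  c1 = (330.581886, 441.748656) px
  c2 = (327.164341, 334.223924) px
  c3 = (227.028226, 321.444447) px
Planar DLT: solve 8×8 A·h = b for H (H[2,2]=1):
  H  [+554.65103 +127.98524 +278.57074]
  H  [-40.96511 +830.49445 +381.32433]
  H  [-0.38209 +0.32093 +1.00000]
B = K⁻¹H; ‖b₁‖=1.087965, ‖b₂‖=1.087965; λ = 2/(‖b₁‖+‖b₂‖) = 0.919147, sign → tz>0 ⇒ λ=+0.919147
r₁ = λ·B[:,0] = (+0.93348,+0.07269,-0.35120); r₂ = λ·B[:,1] = (+0.03663,+0.95480,+0.29499)
r₃ = r₁×r₂ = (+0.35677,-0.28823,+0.88862); SVD([r₁ r₂ r₃]) → R = UVᵀ:
  R  [+0.93348 +0.03663 +0.35677]
  R  [+0.07269 +0.95480 -0.28823]
  R  [-0.35120 +0.29499 +0.88862]
t = (-0.05200, +0.15954, +0.91915) m
tr R = 2.776894; θ = arccos((tr R − 1)/2) = 0.476846 rad = 27.321°
axis k = ((R−Rᵀ)₃₂, (R−Rᵀ)₁₃, (R−Rᵀ)₂₁) / (2 sinθ) = (+0.635336, +0.771236, +0.039283)
rvec = θ·k = (+0.302957, +0.367761, +0.018732)

rvec=(0.3030, 0.3678, 0.0187) tvec=(-0.0520, 0.1595, 0.9191)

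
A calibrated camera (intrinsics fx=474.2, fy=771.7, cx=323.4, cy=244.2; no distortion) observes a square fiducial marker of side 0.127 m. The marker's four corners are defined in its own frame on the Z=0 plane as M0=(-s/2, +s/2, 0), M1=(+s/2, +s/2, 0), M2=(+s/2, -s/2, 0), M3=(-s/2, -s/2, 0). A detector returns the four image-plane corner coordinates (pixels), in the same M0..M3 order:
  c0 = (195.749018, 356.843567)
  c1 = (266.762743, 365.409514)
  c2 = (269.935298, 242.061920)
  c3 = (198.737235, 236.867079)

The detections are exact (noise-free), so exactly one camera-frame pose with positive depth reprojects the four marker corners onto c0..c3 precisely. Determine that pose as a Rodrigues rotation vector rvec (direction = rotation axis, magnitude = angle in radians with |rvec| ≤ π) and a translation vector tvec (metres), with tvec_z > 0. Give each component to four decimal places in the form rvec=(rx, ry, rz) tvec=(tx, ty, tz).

rvec=(0.0050, 0.1771, 0.0435) tvec=(-0.1545, 0.0585, 0.8044)

Intrinsics K: fx=474.2, fy=771.7, cx=323.4, cy=244.2
Marker side s = 0.127 m; corners in marker frame (Z=0):
  M0 = (-0.0635, +0.0635, 0)
  M1 = (+0.0635, +0.0635, 0)
  M2 = (+0.0635, -0.0635, 0)
  M3 = (-0.0635, -0.0635, 0)
Detected image corners:
  c0 = (195.749018, 356.843567) px
  c1 = (266.762743, 365.409514) px
  c2 = (269.935298, 242.061920) px
  c3 = (198.737235, 236.867079) px
Planar DLT: solve 8×8 A·h = b for H (H[2,2]=1):
  H  [+508.95318 -21.69944 +232.30104]
  H  [-11.51842 +961.06797 +300.28996]
  H  [-0.21880 +0.01093 +1.00000]
B = K⁻¹H; ‖b₁‖=1.243118, ‖b₂‖=1.243118; λ = 2/(‖b₁‖+‖b₂‖) = 0.804429, sign → tz>0 ⇒ λ=+0.804429
r₁ = λ·B[:,0] = (+0.98342,+0.04369,-0.17601); r₂ = λ·B[:,1] = (-0.04281,+0.99904,+0.00880)
r₃ = r₁×r₂ = (+0.17622,-0.00112,+0.98435); SVD([r₁ r₂ r₃]) → R = UVᵀ:
  R  [+0.98342 -0.04281 +0.17622]
  R  [+0.04369 +0.99904 -0.00112]
  R  [-0.17601 +0.00880 +0.98435]
t = (-0.15454, +0.05847, +0.80443) m
tr R = 2.966813; θ = arccos((tr R − 1)/2) = 0.182426 rad = 10.452°
axis k = ((R−Rᵀ)₃₂, (R−Rᵀ)₁₃, (R−Rᵀ)₂₁) / (2 sinθ) = (+0.027316, +0.970783, +0.238400)
rvec = θ·k = (+0.004983, +0.177096, +0.043490)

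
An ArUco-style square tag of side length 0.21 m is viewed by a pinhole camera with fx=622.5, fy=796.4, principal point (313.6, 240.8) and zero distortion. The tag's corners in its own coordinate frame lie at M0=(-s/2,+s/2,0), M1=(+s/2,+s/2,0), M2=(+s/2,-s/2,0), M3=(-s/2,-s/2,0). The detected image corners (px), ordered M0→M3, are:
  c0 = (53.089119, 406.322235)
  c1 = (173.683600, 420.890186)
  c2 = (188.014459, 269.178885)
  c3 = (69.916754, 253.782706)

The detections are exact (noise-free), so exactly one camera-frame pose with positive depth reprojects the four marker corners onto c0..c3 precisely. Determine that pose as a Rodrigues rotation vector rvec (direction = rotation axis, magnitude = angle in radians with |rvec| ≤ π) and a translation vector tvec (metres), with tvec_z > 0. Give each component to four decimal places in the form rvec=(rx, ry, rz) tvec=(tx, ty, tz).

rvec=(-0.1028, -0.0443, 0.1016) tvec=(-0.3401, 0.1328, 1.1019)

Intrinsics K: fx=622.5, fy=796.4, cx=313.6, cy=240.8
Marker side s = 0.21 m; corners in marker frame (Z=0):
  M0 = (-0.1050, +0.1050, 0)
  M1 = (+0.1050, +0.1050, 0)
  M2 = (+0.1050, -0.1050, 0)
  M3 = (-0.1050, -0.1050, 0)
Detected image corners:
  c0 = (53.089119, 406.322235) px
  c1 = (173.683600, 420.890186) px
  c2 = (188.014459, 269.178885) px
  c3 = (69.916754, 253.782706) px
Planar DLT: solve 8×8 A·h = b for H (H[2,2]=1):
  H  [+572.53090 -85.67846 +121.47477]
  H  [+83.27245 +692.32758 +336.81241]
  H  [+0.03528 -0.09502 +1.00000]
B = K⁻¹H; ‖b₁‖=0.907514, ‖b₂‖=0.907514; λ = 2/(‖b₁‖+‖b₂‖) = 1.101912, sign → tz>0 ⇒ λ=+1.101912
r₁ = λ·B[:,0] = (+0.99387,+0.10346,+0.03888); r₂ = λ·B[:,1] = (-0.09892,+0.98957,-0.10470)
r₃ = r₁×r₂ = (-0.04931,+0.10021,+0.99374); SVD([r₁ r₂ r₃]) → R = UVᵀ:
  R  [+0.99387 -0.09892 -0.04931]
  R  [+0.10346 +0.98957 +0.10021]
  R  [+0.03888 -0.10470 +0.99374]
t = (-0.34009, +0.13284, +1.10191) m
tr R = 2.977189; θ = arccos((tr R − 1)/2) = 0.151176 rad = 8.662°
axis k = ((R−Rᵀ)₃₂, (R−Rᵀ)₁₃, (R−Rᵀ)₂₁) / (2 sinθ) = (-0.680309, -0.292777, +0.671909)
rvec = θ·k = (-0.102846, -0.044261, +0.101576)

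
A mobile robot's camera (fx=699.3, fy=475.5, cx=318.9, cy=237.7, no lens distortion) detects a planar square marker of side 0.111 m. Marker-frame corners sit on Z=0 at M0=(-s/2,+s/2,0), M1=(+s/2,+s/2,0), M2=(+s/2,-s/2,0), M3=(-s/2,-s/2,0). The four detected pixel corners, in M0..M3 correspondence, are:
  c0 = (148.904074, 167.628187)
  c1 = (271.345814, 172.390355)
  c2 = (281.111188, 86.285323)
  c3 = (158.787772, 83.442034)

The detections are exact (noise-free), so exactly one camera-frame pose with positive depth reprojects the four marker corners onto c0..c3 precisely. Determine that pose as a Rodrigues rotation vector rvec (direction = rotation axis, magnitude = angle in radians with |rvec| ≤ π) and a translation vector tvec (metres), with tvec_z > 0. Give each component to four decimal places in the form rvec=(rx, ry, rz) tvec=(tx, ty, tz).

rvec=(-0.0200, 0.1241, 0.0747) tvec=(-0.0921, -0.1429, 0.6159)

Intrinsics K: fx=699.3, fy=475.5, cx=318.9, cy=237.7
Marker side s = 0.111 m; corners in marker frame (Z=0):
  M0 = (-0.0555, +0.0555, 0)
  M1 = (+0.0555, +0.0555, 0)
  M2 = (+0.0555, -0.0555, 0)
  M3 = (-0.0555, -0.0555, 0)
Detected image corners:
  c0 = (148.904074, 167.628187) px
  c1 = (271.345814, 172.390355) px
  c2 = (281.111188, 86.285323) px
  c3 = (158.787772, 83.442034) px
Planar DLT: solve 8×8 A·h = b for H (H[2,2]=1):
  H  [+1059.12511 -93.87396 +214.35827]
  H  [+8.51513 +763.80487 +127.35629]
  H  [-0.20192 -0.02492 +1.00000]
B = K⁻¹H; ‖b₁‖=1.623625, ‖b₂‖=1.623625; λ = 2/(‖b₁‖+‖b₂‖) = 0.615906, sign → tz>0 ⇒ λ=+0.615906
r₁ = λ·B[:,0] = (+0.98953,+0.07320,-0.12436); r₂ = λ·B[:,1] = (-0.07568,+0.99701,-0.01535)
r₃ = r₁×r₂ = (+0.12287,+0.02460,+0.99212); SVD([r₁ r₂ r₃]) → R = UVᵀ:
  R  [+0.98953 -0.07568 +0.12287]
  R  [+0.07320 +0.99701 +0.02460]
  R  [-0.12436 -0.01535 +0.99212]
t = (-0.09207, -0.14293, +0.61591) m
tr R = 2.978665; θ = arccos((tr R − 1)/2) = 0.146194 rad = 8.376°
axis k = ((R−Rᵀ)₃₂, (R−Rᵀ)₁₃, (R−Rᵀ)₂₁) / (2 sinθ) = (-0.137113, +0.848576, +0.510997)
rvec = θ·k = (-0.020045, +0.124057, +0.074705)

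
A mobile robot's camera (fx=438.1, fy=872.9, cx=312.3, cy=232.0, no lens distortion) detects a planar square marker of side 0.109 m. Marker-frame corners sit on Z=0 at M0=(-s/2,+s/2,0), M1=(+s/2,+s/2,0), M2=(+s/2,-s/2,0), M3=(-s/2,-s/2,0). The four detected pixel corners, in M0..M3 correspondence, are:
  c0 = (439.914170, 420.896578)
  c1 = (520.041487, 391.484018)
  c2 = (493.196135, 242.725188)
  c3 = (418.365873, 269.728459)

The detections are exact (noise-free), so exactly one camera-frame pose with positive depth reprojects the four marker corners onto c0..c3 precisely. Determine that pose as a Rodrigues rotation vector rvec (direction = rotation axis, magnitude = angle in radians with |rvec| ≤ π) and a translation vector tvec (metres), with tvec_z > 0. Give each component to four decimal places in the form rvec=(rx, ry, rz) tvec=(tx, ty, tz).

Intrinsics K: fx=438.1, fy=872.9, cx=312.3, cy=232.0
Marker side s = 0.109 m; corners in marker frame (Z=0):
  M0 = (-0.0545, +0.0545, 0)
  M1 = (+0.0545, +0.0545, 0)
  M2 = (+0.0545, -0.0545, 0)
  M3 = (-0.0545, -0.0545, 0)
Detected image corners:
  c0 = (439.914170, 420.896578) px
  c1 = (520.041487, 391.484018) px
  c2 = (493.196135, 242.725188) px
  c3 = (418.365873, 269.728459) px
Planar DLT: solve 8×8 A·h = b for H (H[2,2]=1):
  H  [+722.97039 -75.50016 +467.51878]
  H  [-249.20407 +1165.17827 +328.58858]
  H  [+0.02778 -0.63590 +1.00000]
B = K⁻¹H; ‖b₁‖=1.656766, ‖b₂‖=1.656766; λ = 2/(‖b₁‖+‖b₂‖) = 0.603586, sign → tz>0 ⇒ λ=+0.603586
r₁ = λ·B[:,0] = (+0.98411,-0.17677,+0.01677); r₂ = λ·B[:,1] = (+0.16959,+0.90770,-0.38382)
r₃ = r₁×r₂ = (+0.05263,+0.38057,+0.92325); SVD([r₁ r₂ r₃]) → R = UVᵀ:
  R  [+0.98411 +0.16959 +0.05263]
  R  [-0.17677 +0.90770 +0.38057]
  R  [+0.01677 -0.38382 +0.92325]
t = (+0.21385, +0.06679, +0.60359) m
tr R = 2.815064; θ = arccos((tr R − 1)/2) = 0.433427 rad = 24.834°
axis k = ((R−Rᵀ)₃₂, (R−Rᵀ)₁₃, (R−Rᵀ)₂₁) / (2 sinθ) = (-0.910023, +0.042694, -0.412353)
rvec = θ·k = (-0.394428, +0.018505, -0.178725)

rvec=(-0.3944, 0.0185, -0.1787) tvec=(0.2139, 0.0668, 0.6036)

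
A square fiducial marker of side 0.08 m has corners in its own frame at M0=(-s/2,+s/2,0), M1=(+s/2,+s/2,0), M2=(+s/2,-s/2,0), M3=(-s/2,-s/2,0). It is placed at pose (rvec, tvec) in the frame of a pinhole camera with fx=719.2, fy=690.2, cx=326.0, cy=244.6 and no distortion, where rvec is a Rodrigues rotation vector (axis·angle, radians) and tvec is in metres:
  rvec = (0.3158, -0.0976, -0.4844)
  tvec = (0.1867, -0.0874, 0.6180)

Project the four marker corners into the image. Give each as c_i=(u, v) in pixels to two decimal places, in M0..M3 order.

Intrinsics K: fx=719.2, fy=690.2, cx=326.0, cy=244.6
Marker side s = 0.08 m; corners in marker frame (Z=0):
  M0 = (-0.0400, +0.0400, 0)
  M1 = (+0.0400, +0.0400, 0)
  M2 = (+0.0400, -0.0400, 0)
  M3 = (-0.0400, -0.0400, 0)
rvec = (0.3158, -0.0976, -0.4844), |rvec| = θ = 0.58643 rad = 33.600°
Rodrigues: sinθ=0.55339, 1−cosθ=0.16708; R = I + sinθ·[k]× + (1−cosθ)·[k]×²:
    [+0.88137 +0.44213 -0.16642]
    [-0.47208 +0.83755 -0.27504]
    [+0.01778 +0.32098 +0.94692]
t = (0.1867, -0.0874, 0.6180) m
M0: Pc = R·M0+t = (+0.16913, -0.03501, +0.63013); u = 719.2·(+0.16913)/0.63013 + 326.0 = 519.0380, v = 690.2·(-0.03501)/0.63013 + 244.6 = 206.2473
M1: Pc = R·M1+t = (+0.23964, -0.07278, +0.63155); u = 719.2·(+0.23964)/0.63155 + 326.0 = 598.8988, v = 690.2·(-0.07278)/0.63155 + 244.6 = 165.0597
M2: Pc = R·M2+t = (+0.20427, -0.13979, +0.60587); u = 719.2·(+0.20427)/0.60587 + 326.0 = 568.4780, v = 690.2·(-0.13979)/0.60587 + 244.6 = 85.3587
M3: Pc = R·M3+t = (+0.13376, -0.10202, +0.60445); u = 719.2·(+0.13376)/0.60445 + 326.0 = 485.1529, v = 690.2·(-0.10202)/0.60445 + 244.6 = 128.1085

c0=(519.04, 206.25) c1=(598.90, 165.06) c2=(568.48, 85.36) c3=(485.15, 128.11)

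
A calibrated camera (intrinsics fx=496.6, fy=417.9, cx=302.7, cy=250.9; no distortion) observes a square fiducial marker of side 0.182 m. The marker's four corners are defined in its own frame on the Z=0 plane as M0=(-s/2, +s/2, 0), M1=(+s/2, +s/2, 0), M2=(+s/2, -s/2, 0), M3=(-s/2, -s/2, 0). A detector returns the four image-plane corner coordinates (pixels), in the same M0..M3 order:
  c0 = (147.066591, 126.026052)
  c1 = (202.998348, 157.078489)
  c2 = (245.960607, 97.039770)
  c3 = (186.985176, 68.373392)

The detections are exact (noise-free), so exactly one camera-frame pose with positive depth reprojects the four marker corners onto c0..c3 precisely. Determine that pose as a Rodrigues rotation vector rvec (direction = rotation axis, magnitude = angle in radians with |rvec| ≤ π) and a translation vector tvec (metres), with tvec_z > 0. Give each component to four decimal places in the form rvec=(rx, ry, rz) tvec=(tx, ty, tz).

rvec=(0.0145, 0.3343, 0.5847) tvec=(-0.2446, -0.3743, 1.1264)

Intrinsics K: fx=496.6, fy=417.9, cx=302.7, cy=250.9
Marker side s = 0.182 m; corners in marker frame (Z=0):
  M0 = (-0.0910, +0.0910, 0)
  M1 = (+0.0910, +0.0910, 0)
  M2 = (+0.0910, -0.0910, 0)
  M3 = (-0.0910, -0.0910, 0)
Detected image corners:
  c0 = (147.066591, 126.026052) px
  c1 = (202.998348, 157.078489) px
  c2 = (245.960607, 97.039770) px
  c3 = (186.985176, 68.373392) px
Planar DLT: solve 8×8 A·h = b for H (H[2,2]=1):
  H  [+262.51393 -208.80378 +194.86369]
  H  [+133.70759 +333.86886 +112.01651]
  H  [-0.27122 +0.09545 +1.00000]
B = K⁻¹H; ‖b₁‖=0.887810, ‖b₂‖=0.887809; λ = 2/(‖b₁‖+‖b₂‖) = 1.126368, sign → tz>0 ⇒ λ=+1.126368
r₁ = λ·B[:,0] = (+0.78164,+0.54380,-0.30550); r₂ = λ·B[:,1] = (-0.53913,+0.83533,+0.10751)
r₃ = r₁×r₂ = (+0.31365,+0.08067,+0.94610); SVD([r₁ r₂ r₃]) → R = UVᵀ:
  R  [+0.78164 -0.53913 +0.31365]
  R  [+0.54380 +0.83533 +0.08067]
  R  [-0.30550 +0.10751 +0.94610]
t = (-0.24459, -0.37433, +1.12637) m
tr R = 2.563072; θ = arccos((tr R − 1)/2) = 0.673672 rad = 38.599°
axis k = ((R−Rᵀ)₃₂, (R−Rᵀ)₁₃, (R−Rᵀ)₂₁) / (2 sinθ) = (+0.021513, +0.496226, +0.867927)
rvec = θ·k = (+0.014493, +0.334293, +0.584698)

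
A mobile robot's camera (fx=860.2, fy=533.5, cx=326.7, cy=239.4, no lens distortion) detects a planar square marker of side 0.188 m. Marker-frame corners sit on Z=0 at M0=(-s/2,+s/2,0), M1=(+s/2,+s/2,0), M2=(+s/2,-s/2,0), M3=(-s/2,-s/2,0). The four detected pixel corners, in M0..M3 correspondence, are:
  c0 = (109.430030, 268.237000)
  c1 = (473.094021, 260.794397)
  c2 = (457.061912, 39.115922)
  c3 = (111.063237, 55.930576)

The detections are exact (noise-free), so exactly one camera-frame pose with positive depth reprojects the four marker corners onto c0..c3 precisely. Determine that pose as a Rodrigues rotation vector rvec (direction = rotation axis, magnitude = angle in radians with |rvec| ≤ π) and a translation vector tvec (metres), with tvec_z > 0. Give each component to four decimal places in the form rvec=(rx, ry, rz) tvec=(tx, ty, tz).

Intrinsics K: fx=860.2, fy=533.5, cx=326.7, cy=239.4
Marker side s = 0.188 m; corners in marker frame (Z=0):
  M0 = (-0.0940, +0.0940, 0)
  M1 = (+0.0940, +0.0940, 0)
  M2 = (+0.0940, -0.0940, 0)
  M3 = (-0.0940, -0.0940, 0)
Detected image corners:
  c0 = (109.430030, 268.237000) px
  c1 = (473.094021, 260.794397) px
  c2 = (457.061912, 39.115922) px
  c3 = (111.063237, 55.930576) px
Planar DLT: solve 8×8 A·h = b for H (H[2,2]=1):
  H  [+1815.98805 -37.53525 +283.50079]
  H  [-103.23250 +1113.09988 +153.50851]
  H  [-0.24426 -0.25986 +1.00000]
B = K⁻¹H; ‖b₁‖=2.218974, ‖b₂‖=2.218974; λ = 2/(‖b₁‖+‖b₂‖) = 0.450659, sign → tz>0 ⇒ λ=+0.450659
r₁ = λ·B[:,0] = (+0.99320,-0.03781,-0.11008); r₂ = λ·B[:,1] = (+0.02481,+0.99281,-0.11711)
r₃ = r₁×r₂ = (+0.11371,+0.11358,+0.98700); SVD([r₁ r₂ r₃]) → R = UVᵀ:
  R  [+0.99320 +0.02481 +0.11371]
  R  [-0.03781 +0.99281 +0.11358]
  R  [-0.11008 -0.11711 +0.98700]
t = (-0.02263, -0.07255, +0.45066) m
tr R = 2.973013; θ = arccos((tr R − 1)/2) = 0.164464 rad = 9.423°
axis k = ((R−Rᵀ)₃₂, (R−Rᵀ)₁₃, (R−Rᵀ)₂₁) / (2 sinθ) = (-0.704504, +0.683450, -0.191233)
rvec = θ·k = (-0.115865, +0.112403, -0.031451)

rvec=(-0.1159, 0.1124, -0.0315) tvec=(-0.0226, -0.0726, 0.4507)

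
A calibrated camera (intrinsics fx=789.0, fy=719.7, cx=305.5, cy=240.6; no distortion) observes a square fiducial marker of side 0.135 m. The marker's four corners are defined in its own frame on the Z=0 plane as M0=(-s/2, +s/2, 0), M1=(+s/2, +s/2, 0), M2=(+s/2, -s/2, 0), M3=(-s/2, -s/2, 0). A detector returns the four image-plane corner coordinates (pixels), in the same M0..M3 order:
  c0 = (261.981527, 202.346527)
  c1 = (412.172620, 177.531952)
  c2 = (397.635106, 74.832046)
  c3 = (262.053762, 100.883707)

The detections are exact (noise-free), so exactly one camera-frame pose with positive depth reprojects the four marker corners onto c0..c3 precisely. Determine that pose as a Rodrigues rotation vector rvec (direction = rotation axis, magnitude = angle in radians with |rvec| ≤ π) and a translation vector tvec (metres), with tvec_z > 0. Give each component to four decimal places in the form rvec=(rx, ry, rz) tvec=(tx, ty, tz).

Intrinsics K: fx=789.0, fy=719.7, cx=305.5, cy=240.6
Marker side s = 0.135 m; corners in marker frame (Z=0):
  M0 = (-0.0675, +0.0675, 0)
  M1 = (+0.0675, +0.0675, 0)
  M2 = (+0.0675, -0.0675, 0)
  M3 = (-0.0675, -0.0675, 0)
Detected image corners:
  c0 = (261.981527, 202.346527) px
  c1 = (412.172620, 177.531952) px
  c2 = (397.635106, 74.832046) px
  c3 = (262.053762, 100.883707) px
Planar DLT: solve 8×8 A·h = b for H (H[2,2]=1):
  H  [+963.99943 -195.34685 +331.95311]
  H  [-226.82043 +652.80650 +136.57318]
  H  [-0.27500 -0.74347 +1.00000]
B = K⁻¹H; ‖b₁‖=1.374692, ‖b₂‖=1.374692; λ = 2/(‖b₁‖+‖b₂‖) = 0.727436, sign → tz>0 ⇒ λ=+0.727436
r₁ = λ·B[:,0] = (+0.96624,-0.16238,-0.20004); r₂ = λ·B[:,1] = (+0.02930,+0.84062,-0.54083)
r₃ = r₁×r₂ = (+0.25598,+0.51670,+0.81700); SVD([r₁ r₂ r₃]) → R = UVᵀ:
  R  [+0.96624 +0.02930 +0.25598]
  R  [-0.16238 +0.84062 +0.51670]
  R  [-0.20004 -0.54083 +0.81700]
t = (+0.02439, -0.10514, +0.72744) m
tr R = 2.623862; θ = arccos((tr R − 1)/2) = 0.623344 rad = 35.715°
axis k = ((R−Rᵀ)₃₂, (R−Rᵀ)₁₃, (R−Rᵀ)₂₁) / (2 sinθ) = (-0.905801, +0.390599, -0.164183)
rvec = θ·k = (-0.564626, +0.243478, -0.102343)

rvec=(-0.5646, 0.2435, -0.1023) tvec=(0.0244, -0.1051, 0.7274)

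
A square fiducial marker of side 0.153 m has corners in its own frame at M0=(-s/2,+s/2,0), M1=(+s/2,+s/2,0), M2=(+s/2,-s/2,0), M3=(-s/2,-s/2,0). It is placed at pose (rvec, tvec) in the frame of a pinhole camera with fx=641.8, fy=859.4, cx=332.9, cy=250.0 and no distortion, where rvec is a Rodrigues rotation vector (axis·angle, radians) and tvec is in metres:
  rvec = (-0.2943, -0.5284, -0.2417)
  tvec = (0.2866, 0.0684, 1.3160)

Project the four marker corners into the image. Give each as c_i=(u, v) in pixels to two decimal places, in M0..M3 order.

Intrinsics K: fx=641.8, fy=859.4, cx=332.9, cy=250.0
Marker side s = 0.153 m; corners in marker frame (Z=0):
  M0 = (-0.0765, +0.0765, 0)
  M1 = (+0.0765, +0.0765, 0)
  M2 = (+0.0765, -0.0765, 0)
  M3 = (-0.0765, -0.0765, 0)
rvec = (-0.2943, -0.5284, -0.2417), |rvec| = θ = 0.65134 rad = 37.319°
Rodrigues: sinθ=0.60625, 1−cosθ=0.20473; R = I + sinθ·[k]× + (1−cosθ)·[k]×²:
    [+0.83707 +0.30001 -0.45750]
    [-0.14993 +0.93001 +0.33556]
    [+0.52615 -0.21230 +0.82347]
t = (0.2866, 0.0684, 1.3160) m
M0: Pc = R·M0+t = (+0.24552, +0.15102, +1.25951); u = 641.8·(+0.24552)/1.25951 + 332.9 = 458.0055, v = 859.4·(+0.15102)/1.25951 + 250.0 = 353.0421
M1: Pc = R·M1+t = (+0.37359, +0.12808, +1.34001); u = 641.8·(+0.37359)/1.34001 + 332.9 = 511.8301, v = 859.4·(+0.12808)/1.34001 + 250.0 = 332.1405
M2: Pc = R·M2+t = (+0.32768, -0.01422, +1.37249); u = 641.8·(+0.32768)/1.37249 + 332.9 = 486.1310, v = 859.4·(-0.01422)/1.37249 + 250.0 = 241.0990
M3: Pc = R·M3+t = (+0.19961, +0.00872, +1.29199); u = 641.8·(+0.19961)/1.29199 + 332.9 = 432.0584, v = 859.4·(+0.00872)/1.29199 + 250.0 = 255.8026

c0=(458.01, 353.04) c1=(511.83, 332.14) c2=(486.13, 241.10) c3=(432.06, 255.80)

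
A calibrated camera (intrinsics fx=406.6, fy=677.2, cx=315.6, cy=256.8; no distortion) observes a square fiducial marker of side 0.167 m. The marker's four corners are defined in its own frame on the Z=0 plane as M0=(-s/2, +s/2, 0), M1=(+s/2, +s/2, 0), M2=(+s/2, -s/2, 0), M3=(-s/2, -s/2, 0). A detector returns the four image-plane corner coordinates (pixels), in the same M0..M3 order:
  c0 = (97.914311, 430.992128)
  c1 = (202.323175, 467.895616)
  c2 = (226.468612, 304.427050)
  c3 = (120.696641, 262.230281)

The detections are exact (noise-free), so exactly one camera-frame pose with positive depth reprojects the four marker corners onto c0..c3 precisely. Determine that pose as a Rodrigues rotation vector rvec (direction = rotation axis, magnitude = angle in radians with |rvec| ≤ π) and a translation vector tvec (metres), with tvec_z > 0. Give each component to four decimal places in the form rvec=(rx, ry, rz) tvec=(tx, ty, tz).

rvec=(0.0873, -0.0965, 0.2515) tvec=(-0.2444, 0.1060, 0.6488)

Intrinsics K: fx=406.6, fy=677.2, cx=315.6, cy=256.8
Marker side s = 0.167 m; corners in marker frame (Z=0):
  M0 = (-0.0835, +0.0835, 0)
  M1 = (+0.0835, +0.0835, 0)
  M2 = (+0.0835, -0.0835, 0)
  M3 = (-0.0835, -0.0835, 0)
Detected image corners:
  c0 = (97.914311, 430.992128) px
  c1 = (202.323175, 467.895616) px
  c2 = (226.468612, 304.427050) px
  c3 = (120.696641, 262.230281) px
Planar DLT: solve 8×8 A·h = b for H (H[2,2]=1):
  H  [+655.72688 -122.07450 +162.45669]
  H  [+296.62378 +1036.32708 +367.44846]
  H  [+0.16362 +0.11420 +1.00000]
B = K⁻¹H; ‖b₁‖=1.541250, ‖b₂‖=1.541250; λ = 2/(‖b₁‖+‖b₂‖) = 0.648824, sign → tz>0 ⇒ λ=+0.648824
r₁ = λ·B[:,0] = (+0.96396,+0.24394,+0.10616); r₂ = λ·B[:,1] = (-0.25231,+0.96481,+0.07410)
r₃ = r₁×r₂ = (-0.08435,-0.09821,+0.99158); SVD([r₁ r₂ r₃]) → R = UVᵀ:
  R  [+0.96396 -0.25231 -0.08435]
  R  [+0.24394 +0.96481 -0.09821]
  R  [+0.10616 +0.07410 +0.99158]
t = (-0.24438, +0.10601, +0.64882) m
tr R = 2.920352; θ = arccos((tr R − 1)/2) = 0.283164 rad = 16.224°
axis k = ((R−Rᵀ)₃₂, (R−Rᵀ)₁₃, (R−Rᵀ)₂₁) / (2 sinθ) = (+0.308359, -0.340931, +0.888077)
rvec = θ·k = (+0.087316, -0.096539, +0.251472)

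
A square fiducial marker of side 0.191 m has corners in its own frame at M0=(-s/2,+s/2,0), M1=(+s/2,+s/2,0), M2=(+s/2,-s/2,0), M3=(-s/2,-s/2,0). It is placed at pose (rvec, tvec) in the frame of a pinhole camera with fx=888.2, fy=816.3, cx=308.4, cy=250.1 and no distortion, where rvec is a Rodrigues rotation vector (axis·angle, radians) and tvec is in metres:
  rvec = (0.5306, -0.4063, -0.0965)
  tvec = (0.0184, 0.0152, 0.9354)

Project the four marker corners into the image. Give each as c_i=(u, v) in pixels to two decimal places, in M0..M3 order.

Intrinsics K: fx=888.2, fy=816.3, cx=308.4, cy=250.1
Marker side s = 0.191 m; corners in marker frame (Z=0):
  M0 = (-0.0955, +0.0955, 0)
  M1 = (+0.0955, +0.0955, 0)
  M2 = (+0.0955, -0.0955, 0)
  M3 = (-0.0955, -0.0955, 0)
rvec = (0.5306, -0.4063, -0.0965), |rvec| = θ = 0.67522 rad = 38.688°
Rodrigues: sinθ=0.62507, 1−cosθ=0.21943; R = I + sinθ·[k]× + (1−cosθ)·[k]×²:
    [+0.91607 -0.01443 -0.40077]
    [-0.19309 +0.86002 -0.47232]
    [+0.35148 +0.51006 +0.78505]
t = (0.0184, 0.0152, 0.9354) m
M0: Pc = R·M0+t = (-0.07046, +0.11577, +0.95054); u = 888.2·(-0.07046)/0.95054 + 308.4 = 242.5595, v = 816.3·(+0.11577)/0.95054 + 250.1 = 349.5215
M1: Pc = R·M1+t = (+0.10451, +0.07889, +1.01768); u = 888.2·(+0.10451)/1.01768 + 308.4 = 399.6106, v = 816.3·(+0.07889)/1.01768 + 250.1 = 313.3806
M2: Pc = R·M2+t = (+0.10726, -0.08537, +0.92026); u = 888.2·(+0.10726)/0.92026 + 308.4 = 411.9257, v = 816.3·(-0.08537)/0.92026 + 250.1 = 174.3721
M3: Pc = R·M3+t = (-0.06771, -0.04849, +0.85312); u = 888.2·(-0.06771)/0.85312 + 308.4 = 237.9094, v = 816.3·(-0.04849)/0.85312 + 250.1 = 203.7015

c0=(242.56, 349.52) c1=(399.61, 313.38) c2=(411.93, 174.37) c3=(237.91, 203.70)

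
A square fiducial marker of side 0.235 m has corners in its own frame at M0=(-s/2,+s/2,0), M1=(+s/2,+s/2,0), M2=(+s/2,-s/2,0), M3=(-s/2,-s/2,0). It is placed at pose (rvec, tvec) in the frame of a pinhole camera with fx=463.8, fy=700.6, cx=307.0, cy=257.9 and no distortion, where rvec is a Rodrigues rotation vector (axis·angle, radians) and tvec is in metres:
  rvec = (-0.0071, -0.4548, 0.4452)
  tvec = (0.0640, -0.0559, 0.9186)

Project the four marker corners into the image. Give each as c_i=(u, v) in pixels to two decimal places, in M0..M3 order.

c0=(264.14, 258.97) c1=(360.28, 330.72) c2=(404.98, 177.09) c3=(316.56, 90.00)

Intrinsics K: fx=463.8, fy=700.6, cx=307.0, cy=257.9
Marker side s = 0.235 m; corners in marker frame (Z=0):
  M0 = (-0.1175, +0.1175, 0)
  M1 = (+0.1175, +0.1175, 0)
  M2 = (+0.1175, -0.1175, 0)
  M3 = (-0.1175, -0.1175, 0)
rvec = (-0.0071, -0.4548, 0.4452), |rvec| = θ = 0.63647 rad = 36.467°
Rodrigues: sinθ=0.59436, 1−cosθ=0.19580; R = I + sinθ·[k]× + (1−cosθ)·[k]×²:
    [+0.80422 -0.41418 -0.42624]
    [+0.41731 +0.90417 -0.09124]
    [+0.42318 -0.10450 +0.90000]
t = (0.0640, -0.0559, 0.9186) m
M0: Pc = R·M0+t = (-0.07916, +0.00131, +0.85660); u = 463.8·(-0.07916)/0.85660 + 307.0 = 264.1378, v = 700.6·(+0.00131)/0.85660 + 257.9 = 258.9691
M1: Pc = R·M1+t = (+0.10983, +0.09937, +0.95605); u = 463.8·(+0.10983)/0.95605 + 307.0 = 360.2808, v = 700.6·(+0.09937)/0.95605 + 257.9 = 330.7222
M2: Pc = R·M2+t = (+0.20716, -0.11311, +0.98060); u = 463.8·(+0.20716)/0.98060 + 307.0 = 404.9827, v = 700.6·(-0.11311)/0.98060 + 257.9 = 177.0896
M3: Pc = R·M3+t = (+0.01817, -0.21117, +0.88115); u = 463.8·(+0.01817)/0.88115 + 307.0 = 316.5641, v = 700.6·(-0.21117)/0.88115 + 257.9 = 89.9970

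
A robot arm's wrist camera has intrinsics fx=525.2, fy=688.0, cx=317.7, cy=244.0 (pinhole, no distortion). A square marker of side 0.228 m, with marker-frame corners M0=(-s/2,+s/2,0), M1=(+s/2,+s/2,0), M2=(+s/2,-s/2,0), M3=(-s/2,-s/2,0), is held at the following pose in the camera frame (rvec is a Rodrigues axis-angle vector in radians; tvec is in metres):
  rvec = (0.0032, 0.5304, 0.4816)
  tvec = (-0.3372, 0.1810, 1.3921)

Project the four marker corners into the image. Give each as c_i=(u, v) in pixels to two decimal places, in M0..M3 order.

Intrinsics K: fx=525.2, fy=688.0, cx=317.7, cy=244.0
Marker side s = 0.228 m; corners in marker frame (Z=0):
  M0 = (-0.1140, +0.1140, 0)
  M1 = (+0.1140, +0.1140, 0)
  M2 = (+0.1140, -0.1140, 0)
  M3 = (-0.1140, -0.1140, 0)
rvec = (0.0032, 0.5304, 0.4816), |rvec| = θ = 0.71643 rad = 41.048°
Rodrigues: sinθ=0.65670, 1−cosθ=0.24585; R = I + sinθ·[k]× + (1−cosθ)·[k]×²:
    [+0.75416 -0.44063 +0.48692]
    [+0.44226 +0.88890 +0.11942]
    [-0.48544 +0.12528 +0.86525]
t = (-0.3372, 0.1810, 1.3921) m
M0: Pc = R·M0+t = (-0.47341, +0.23192, +1.46172); u = 525.2·(-0.47341)/1.46172 + 317.7 = 147.6041, v = 688.0·(+0.23192)/1.46172 + 244.0 = 353.1583
M1: Pc = R·M1+t = (-0.30146, +0.33275, +1.35104); u = 525.2·(-0.30146)/1.35104 + 317.7 = 200.5122, v = 688.0·(+0.33275)/1.35104 + 244.0 = 413.4496
M2: Pc = R·M2+t = (-0.20099, +0.13008, +1.32248); u = 525.2·(-0.20099)/1.32248 + 317.7 = 237.8787, v = 688.0·(+0.13008)/1.32248 + 244.0 = 311.6736
M3: Pc = R·M3+t = (-0.37294, +0.02925, +1.43316); u = 525.2·(-0.37294)/1.43316 + 317.7 = 181.0304, v = 688.0·(+0.02925)/1.43316 + 244.0 = 258.0406

c0=(147.60, 353.16) c1=(200.51, 413.45) c2=(237.88, 311.67) c3=(181.03, 258.04)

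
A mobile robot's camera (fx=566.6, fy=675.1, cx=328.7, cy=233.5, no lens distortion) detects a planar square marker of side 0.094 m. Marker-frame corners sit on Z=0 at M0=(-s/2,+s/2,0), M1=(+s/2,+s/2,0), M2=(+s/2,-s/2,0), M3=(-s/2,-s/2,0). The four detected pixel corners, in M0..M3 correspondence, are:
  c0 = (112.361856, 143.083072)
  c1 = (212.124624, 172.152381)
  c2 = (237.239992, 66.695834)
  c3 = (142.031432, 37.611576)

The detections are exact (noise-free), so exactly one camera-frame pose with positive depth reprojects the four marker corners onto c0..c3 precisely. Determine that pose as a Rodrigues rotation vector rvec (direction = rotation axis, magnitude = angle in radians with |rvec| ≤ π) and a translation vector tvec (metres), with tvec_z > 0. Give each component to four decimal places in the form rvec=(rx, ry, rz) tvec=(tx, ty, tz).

Intrinsics K: fx=566.6, fy=675.1, cx=328.7, cy=233.5
Marker side s = 0.094 m; corners in marker frame (Z=0):
  M0 = (-0.0470, +0.0470, 0)
  M1 = (+0.0470, +0.0470, 0)
  M2 = (+0.0470, -0.0470, 0)
  M3 = (-0.0470, -0.0470, 0)
Detected image corners:
  c0 = (112.361856, 143.083072) px
  c1 = (212.124624, 172.152381) px
  c2 = (237.239992, 66.695834) px
  c3 = (142.031432, 37.611576) px
Planar DLT: solve 8×8 A·h = b for H (H[2,2]=1):
  H  [+1059.17709 -372.34631 +176.53068]
  H  [+322.81420 +1073.61960 +103.83137]
  H  [+0.12857 -0.46086 +1.00000]
B = K⁻¹H; ‖b₁‖=1.850899, ‖b₂‖=1.850899; λ = 2/(‖b₁‖+‖b₂‖) = 0.540278, sign → tz>0 ⇒ λ=+0.540278
r₁ = λ·B[:,0] = (+0.96967,+0.23432,+0.06946); r₂ = λ·B[:,1] = (-0.21060,+0.94533,-0.24899)
r₃ = r₁×r₂ = (-0.12401,+0.22681,+0.96601); SVD([r₁ r₂ r₃]) → R = UVᵀ:
  R  [+0.96967 -0.21060 -0.12401]
  R  [+0.23432 +0.94533 +0.22681]
  R  [+0.06946 -0.24899 +0.96601]
t = (-0.14510, -0.10377, +0.54028) m
tr R = 2.881016; θ = arccos((tr R − 1)/2) = 0.346673 rad = 19.863°
axis k = ((R−Rᵀ)₃₂, (R−Rᵀ)₁₃, (R−Rᵀ)₂₁) / (2 sinθ) = (-0.700185, -0.284709, +0.654738)
rvec = θ·k = (-0.242735, -0.098701, +0.226980)

rvec=(-0.2427, -0.0987, 0.2270) tvec=(-0.1451, -0.1038, 0.5403)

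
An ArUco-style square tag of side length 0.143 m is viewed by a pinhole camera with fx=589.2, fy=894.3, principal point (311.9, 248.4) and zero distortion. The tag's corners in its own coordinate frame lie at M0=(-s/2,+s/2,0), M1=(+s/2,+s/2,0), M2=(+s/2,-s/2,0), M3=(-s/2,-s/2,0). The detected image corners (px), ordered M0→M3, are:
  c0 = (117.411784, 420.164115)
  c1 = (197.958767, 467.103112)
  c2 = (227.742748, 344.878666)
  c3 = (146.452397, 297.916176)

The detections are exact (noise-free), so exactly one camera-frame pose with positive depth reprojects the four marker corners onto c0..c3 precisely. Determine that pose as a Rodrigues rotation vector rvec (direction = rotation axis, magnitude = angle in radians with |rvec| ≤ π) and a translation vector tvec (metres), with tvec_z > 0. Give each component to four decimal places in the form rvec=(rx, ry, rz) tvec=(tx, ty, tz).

Intrinsics K: fx=589.2, fy=894.3, cx=311.9, cy=248.4
Marker side s = 0.143 m; corners in marker frame (Z=0):
  M0 = (-0.0715, +0.0715, 0)
  M1 = (+0.0715, +0.0715, 0)
  M2 = (+0.0715, -0.0715, 0)
  M3 = (-0.0715, -0.0715, 0)
Detected image corners:
  c0 = (117.411784, 420.164115) px
  c1 = (197.958767, 467.103112) px
  c2 = (227.742748, 344.878666) px
  c3 = (146.452397, 297.916176) px
Planar DLT: solve 8×8 A·h = b for H (H[2,2]=1):
  H  [+562.32488 -195.88468 +172.27247]
  H  [+320.49531 +876.52574 +382.72937]
  H  [-0.02047 +0.05680 +1.00000]
B = K⁻¹H; ‖b₁‖=1.031804, ‖b₂‖=1.031804; λ = 2/(‖b₁‖+‖b₂‖) = 0.969176, sign → tz>0 ⇒ λ=+0.969176
r₁ = λ·B[:,0] = (+0.93547,+0.35284,-0.01984); r₂ = λ·B[:,1] = (-0.35135,+0.93462,+0.05505)
r₃ = r₁×r₂ = (+0.03797,-0.04453,+0.99829); SVD([r₁ r₂ r₃]) → R = UVᵀ:
  R  [+0.93547 -0.35135 +0.03797]
  R  [+0.35284 +0.93462 -0.04453]
  R  [-0.01984 +0.05505 +0.99829]
t = (-0.22967, +0.14558, +0.96918) m
tr R = 2.868383; θ = arccos((tr R − 1)/2) = 0.364810 rad = 20.902°
axis k = ((R−Rᵀ)₃₂, (R−Rᵀ)₁₃, (R−Rᵀ)₂₁) / (2 sinθ) = (+0.139551, +0.081019, +0.986895)
rvec = θ·k = (+0.050910, +0.029556, +0.360029)

rvec=(0.0509, 0.0296, 0.3600) tvec=(-0.2297, 0.1456, 0.9692)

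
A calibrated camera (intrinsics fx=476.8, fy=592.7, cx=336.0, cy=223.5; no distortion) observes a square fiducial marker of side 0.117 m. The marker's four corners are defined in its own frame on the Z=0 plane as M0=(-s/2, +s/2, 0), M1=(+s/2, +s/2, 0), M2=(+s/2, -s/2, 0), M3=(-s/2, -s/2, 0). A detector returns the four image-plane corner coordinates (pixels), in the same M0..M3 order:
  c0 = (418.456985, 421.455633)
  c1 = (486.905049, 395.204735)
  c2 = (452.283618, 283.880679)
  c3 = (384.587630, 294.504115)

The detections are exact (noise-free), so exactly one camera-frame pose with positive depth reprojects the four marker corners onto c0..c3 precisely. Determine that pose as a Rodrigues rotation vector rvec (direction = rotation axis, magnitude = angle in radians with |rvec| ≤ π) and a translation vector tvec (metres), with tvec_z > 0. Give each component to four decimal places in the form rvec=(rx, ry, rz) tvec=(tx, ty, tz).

Intrinsics K: fx=476.8, fy=592.7, cx=336.0, cy=223.5
Marker side s = 0.117 m; corners in marker frame (Z=0):
  M0 = (-0.0585, +0.0585, 0)
  M1 = (+0.0585, +0.0585, 0)
  M2 = (+0.0585, -0.0585, 0)
  M3 = (-0.0585, -0.0585, 0)
Detected image corners:
  c0 = (418.456985, 421.455633) px
  c1 = (486.905049, 395.204735) px
  c2 = (452.283618, 283.880679) px
  c3 = (384.587630, 294.504115) px
Planar DLT: solve 8×8 A·h = b for H (H[2,2]=1):
  H  [+1028.83530 +26.81486 +436.99046]
  H  [+202.83738 +801.20969 +346.07888]
  H  [+1.02659 -0.61088 +1.00000]
B = K⁻¹H; ‖b₁‖=1.764449, ‖b₂‖=1.764449; λ = 2/(‖b₁‖+‖b₂‖) = 0.566749, sign → tz>0 ⇒ λ=+0.566749
r₁ = λ·B[:,0] = (+0.81292,-0.02544,+0.58182); r₂ = λ·B[:,1] = (+0.27585,+0.89668,-0.34622)
r₃ = r₁×r₂ = (-0.51290,+0.44194,+0.73595); SVD([r₁ r₂ r₃]) → R = UVᵀ:
  R  [+0.81292 +0.27585 -0.51290]
  R  [-0.02544 +0.89668 +0.44194]
  R  [+0.58182 -0.34622 +0.73595]
t = (+0.12004, +0.11721, +0.56675) m
tr R = 2.445556; θ = arccos((tr R − 1)/2) = 0.762982 rad = 43.716°
axis k = ((R−Rᵀ)₃₂, (R−Rᵀ)₁₃, (R−Rᵀ)₂₁) / (2 sinθ) = (-0.570236, -0.792031, -0.217985)
rvec = θ·k = (-0.435080, -0.604306, -0.166319)

rvec=(-0.4351, -0.6043, -0.1663) tvec=(0.1200, 0.1172, 0.5667)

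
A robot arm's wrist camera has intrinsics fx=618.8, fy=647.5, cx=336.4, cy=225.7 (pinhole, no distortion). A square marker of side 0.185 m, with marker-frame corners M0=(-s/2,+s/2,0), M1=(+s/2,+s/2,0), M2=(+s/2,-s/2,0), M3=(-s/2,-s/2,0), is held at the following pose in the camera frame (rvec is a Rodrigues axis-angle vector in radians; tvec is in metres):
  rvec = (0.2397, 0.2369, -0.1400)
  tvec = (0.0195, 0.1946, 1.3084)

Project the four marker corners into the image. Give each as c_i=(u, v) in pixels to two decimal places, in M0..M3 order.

c0=(311.55, 366.38) c1=(395.08, 361.34) c2=(382.02, 274.60) c3=(296.38, 282.83)

Intrinsics K: fx=618.8, fy=647.5, cx=336.4, cy=225.7
Marker side s = 0.185 m; corners in marker frame (Z=0):
  M0 = (-0.0925, +0.0925, 0)
  M1 = (+0.0925, +0.0925, 0)
  M2 = (+0.0925, -0.0925, 0)
  M3 = (-0.0925, -0.0925, 0)
rvec = (0.2397, 0.2369, -0.1400), |rvec| = θ = 0.36494 rad = 20.909°
Rodrigues: sinθ=0.35689, 1−cosθ=0.06585; R = I + sinθ·[k]× + (1−cosθ)·[k]×²:
    [+0.96256 +0.16499 +0.21508]
    [-0.10883 +0.96190 -0.25081]
    [-0.24827 +0.21802 +0.94384]
t = (0.0195, 0.1946, 1.3084) m
M0: Pc = R·M0+t = (-0.05427, +0.29364, +1.35153); u = 618.8·(-0.05427)/1.35153 + 336.4 = 311.5502, v = 647.5·(+0.29364)/1.35153 + 225.7 = 366.3802
M1: Pc = R·M1+t = (+0.12380, +0.27351, +1.30560); u = 618.8·(+0.12380)/1.30560 + 336.4 = 395.0752, v = 647.5·(+0.27351)/1.30560 + 225.7 = 361.3437
M2: Pc = R·M2+t = (+0.09327, +0.09556, +1.26527); u = 618.8·(+0.09327)/1.26527 + 336.4 = 382.0176, v = 647.5·(+0.09556)/1.26527 + 225.7 = 274.6013
M3: Pc = R·M3+t = (-0.08480, +0.11569, +1.31120); u = 618.8·(-0.08480)/1.31120 + 336.4 = 296.3807, v = 647.5·(+0.11569)/1.31120 + 225.7 = 282.8312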